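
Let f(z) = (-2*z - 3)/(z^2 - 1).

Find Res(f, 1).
-5/2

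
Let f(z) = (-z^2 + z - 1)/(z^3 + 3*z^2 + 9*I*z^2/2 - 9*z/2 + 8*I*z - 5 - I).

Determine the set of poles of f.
{-2 - 2*I, -1 - 3*I/2, -I}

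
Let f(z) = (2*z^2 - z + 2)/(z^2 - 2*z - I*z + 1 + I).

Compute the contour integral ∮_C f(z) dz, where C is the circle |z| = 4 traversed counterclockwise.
By the residue theorem, ∮_C f(z) dz = 2πi · (sum of the residues of f at the poles inside |z| = 4).

The denominator factors as (z - 1 - I)*(z - 1), so the singularities of f are simple poles at z = 1 + I, z = 1.
  |1 + I|² = 2 < 16 = 4², so this pole is inside the contour.
  |1|² = 1 < 16 = 4², so this pole is inside the contour.

With P(z) = 2*z^2 - z + 2 and Q(z) = z^2 - 2*z - I*z + 1 + I, each pole is simple, so Res(f, z₀) = P(z₀)/Q'(z₀) with Q'(z) = 2*z - 2 - I.
  Res(f, 1 + I) = P(1 + I)/Q'(1 + I) = (1 + 3*I)/(I) = 3 - I
  Res(f, 1) = P(1)/Q'(1) = (3)/(-I) = 3*I

Sum of residues inside C: 3 + 2*I
∮_C f(z) dz = 2πi · (3 + 2*I) = pi*(-4 + 6*I)

Final answer: pi*(-4 + 6*I)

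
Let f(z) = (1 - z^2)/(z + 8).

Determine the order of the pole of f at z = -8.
Factor the denominator:
  z + 8 = (z + 8)

The numerator P(z) = 1 - z^2 has P(-8) = -63 ≠ 0, so no factor of (z + 8) cancels.
Near z = -8 we can therefore write f(z) = g(z)/(z + 8) with g analytic at -8 and g(-8) ≠ 0 (g is just the numerator).

Hence z = -8 is a pole of order 1.

Final answer: 1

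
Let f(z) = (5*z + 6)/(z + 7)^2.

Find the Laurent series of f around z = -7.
Put w = z - (-7), i.e. z = w - 7. The denominator is w^2, so it suffices to rewrite the numerator in powers of w.

P(z) = 5*z + 6
P(w - 7) = -29 + 5*w

Dividing each term by w^2:
  f = -29/w^2 + 5/w

Substituting back w = z + 7:
  f(z) = -29/(z + 7)^2 + 5/(z + 7)

The series is finite because the numerator is a polynomial; the negative powers form the principal part, and the coefficient of 1/(z + 7) gives Res(f, -7) = 5.

Final answer: -29/(z + 7)^2 + 5/(z + 7)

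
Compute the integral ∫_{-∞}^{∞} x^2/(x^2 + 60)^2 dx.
Let f(z) = z^2/(z^2 + 60)^2. The denominator has no real zeros and deg Q - deg P = 2 ≥ 2, so the integral of f over the upper semicircle |z| = R tends to 0 as R → ∞. Closing the contour in the upper half-plane,
  ∫_{-∞}^{∞} f(x) dx = 2πi · Σ Res(f, z_k)  over the poles with Im z_k > 0.

Zeros of the denominator: z^2 + 60 = 0 gives z = ±2*sqrt(15)*I.
Upper half-plane: z = 2*sqrt(15)*I (a pole of order 2).

Write f(z) = g(z)/(z - 2*sqrt(15)*I)^2 with g(z) = z^2/(z + 2*sqrt(15)*I)^2. For a double pole, Res(f, z₀) = g'(z₀):
  g'(z) = 4*sqrt(15)*I*z/(z + 2*sqrt(15)*I)^3
  Res(f, 2*sqrt(15)*I) = g'(2*sqrt(15)*I) = -sqrt(15)*I/120

∫_{-∞}^{∞} f(x) dx = 2πi · (-sqrt(15)*I/120) = sqrt(15)*pi/60

Final answer: sqrt(15)*pi/60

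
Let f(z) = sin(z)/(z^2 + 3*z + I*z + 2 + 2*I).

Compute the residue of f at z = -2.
Write f(z) = P(z)/Q(z) with P(z) = sin(z) and Q(z) = z^2 + 3*z + I*z + 2 + 2*I.
The denominator factors as Q(z) = (z + 1 + I)*(z + 2), so z = -2 is a simple zero of Q and P is analytic there; z = -2 is therefore a simple pole and
  Res(f, z₀) = P(z₀)/Q'(z₀).

Q'(z) = 2*z + 3 + I, so Q'(-2) = -1 + I.
P(-2) = -sin(2).

Res(f, -2) = (-sin(2))/(-1 + I) = (1/2 + I/2)*sin(2)

Final answer: (1/2 + I/2)*sin(2)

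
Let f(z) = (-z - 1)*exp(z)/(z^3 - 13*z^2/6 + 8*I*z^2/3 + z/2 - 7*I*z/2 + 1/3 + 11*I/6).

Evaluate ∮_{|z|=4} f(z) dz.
pi*(264/125 + 48*I/125)*exp(1 - 2*I) + pi*(-48/25 - 36*I/25)*exp(1/2 - I) + pi*(-24/125 + 132*I/125)*exp(2/3 + I/3)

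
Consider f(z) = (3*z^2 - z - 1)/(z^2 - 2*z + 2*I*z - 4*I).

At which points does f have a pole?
{-2*I, 2}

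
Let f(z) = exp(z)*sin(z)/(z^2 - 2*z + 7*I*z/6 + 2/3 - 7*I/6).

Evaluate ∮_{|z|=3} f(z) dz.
By the residue theorem, ∮_C f(z) dz = 2πi · (sum of the residues of f at the poles inside |z| = 3).

The denominator factors as (z - 1 + 2*I/3)*(z - 1 + I/2), so the singularities of f are simple poles at z = 1 - 2*I/3, z = 1 - I/2.
  |1 - 2*I/3|² = 13/9 < 9 = 3², so this pole is inside the contour.
  |1 - I/2|² = 5/4 < 9 = 3², so this pole is inside the contour.

With P(z) = exp(z)*sin(z) and Q(z) = z^2 - 2*z + 7*I*z/6 + 2/3 - 7*I/6, each pole is simple, so Res(f, z₀) = P(z₀)/Q'(z₀) with Q'(z) = 2*z - 2 + 7*I/6.
  Res(f, 1 - 2*I/3) = P(1 - 2*I/3)/Q'(1 - 2*I/3) = (exp(1 - 2*I/3)*sin(1 - 2*I/3))/(-I/6) = 6*I*exp(1 - 2*I/3)*sin(1 - 2*I/3)
  Res(f, 1 - I/2) = P(1 - I/2)/Q'(1 - I/2) = (exp(1 - I/2)*sin(1 - I/2))/(I/6) = -6*I*exp(1 - I/2)*sin(1 - I/2)

Sum of residues inside C: -6*I*exp(1 - I/2)*sin(1 - I/2) + 6*I*exp(1 - 2*I/3)*sin(1 - 2*I/3)
∮_C f(z) dz = 2πi · (-6*I*exp(1 - I/2)*sin(1 - I/2) + 6*I*exp(1 - 2*I/3)*sin(1 - 2*I/3)) = 12*pi*exp(1 - I/2)*sin(1 - I/2) - 12*pi*exp(1 - 2*I/3)*sin(1 - 2*I/3)

Final answer: 12*pi*exp(1 - I/2)*sin(1 - I/2) - 12*pi*exp(1 - 2*I/3)*sin(1 - 2*I/3)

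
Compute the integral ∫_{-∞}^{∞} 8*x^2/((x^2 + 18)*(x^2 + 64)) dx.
Let f(z) = 8*z^2/((z^2 + 18)*(z^2 + 64)). The denominator has no real zeros and deg Q - deg P = 2 ≥ 2, so the integral of f over the upper semicircle |z| = R tends to 0 as R → ∞. Closing the contour in the upper half-plane,
  ∫_{-∞}^{∞} f(x) dx = 2πi · Σ Res(f, z_k)  over the poles with Im z_k > 0.

Zeros of the denominator: z^2 + 18 = 0 gives z = ±3*sqrt(2)*I; z^2 + 64 = 0 gives z = ±8*I.
Upper half-plane: z = 8*I, z = 3*sqrt(2)*I (simple).

Each pole is a simple zero of Q(z) = z^4 + 82*z^2 + 1152, so Res(f, z₀) = P(z₀)/Q'(z₀) with P(z) = 8*z^2, Q'(z) = 4*z^3 + 164*z:
  Res(f, 8*I) = (-512)/(-736*I) = -16*I/23
  Res(f, 3*sqrt(2)*I) = (-144)/(276*sqrt(2)*I) = 6*sqrt(2)*I/23

Sum of residues: 2*I*(-8 + 3*sqrt(2))/23
∫_{-∞}^{∞} f(x) dx = 2πi · (2*I*(-8 + 3*sqrt(2))/23) = 4*pi*(8 - 3*sqrt(2))/23

Final answer: 4*pi*(8 - 3*sqrt(2))/23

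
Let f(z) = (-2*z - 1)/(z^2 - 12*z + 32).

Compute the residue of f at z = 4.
Write f(z) = P(z)/Q(z) with P(z) = -2*z - 1 and Q(z) = z^2 - 12*z + 32.
The denominator factors as Q(z) = (z - 4)*(z - 8), so z = 4 is a simple zero of Q and P is analytic there; z = 4 is therefore a simple pole and
  Res(f, z₀) = P(z₀)/Q'(z₀).

Q'(z) = 2*z - 12, so Q'(4) = -4.
P(4) = -9.

Res(f, 4) = (-9)/(-4) = 9/4

Final answer: 9/4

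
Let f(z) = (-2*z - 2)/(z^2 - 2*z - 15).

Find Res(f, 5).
Write f(z) = P(z)/Q(z) with P(z) = -2*z - 2 and Q(z) = z^2 - 2*z - 15.
The denominator factors as Q(z) = (z - 5)*(z + 3), so z = 5 is a simple zero of Q and P is analytic there; z = 5 is therefore a simple pole and
  Res(f, z₀) = P(z₀)/Q'(z₀).

Q'(z) = 2*z - 2, so Q'(5) = 8.
P(5) = -12.

Res(f, 5) = (-12)/(8) = -3/2

Final answer: -3/2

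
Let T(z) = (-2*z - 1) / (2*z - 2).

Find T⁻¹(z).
Set w = T(z) = (-2*z - 1) / (2*z - 2) and solve for z:
  w*(2*z - 2) = -2*z - 1
  -2*w + z*(2*w + 2) + 1 = 0
  z*(2*w + 2) = 2*w - 1
  z = (1 - 2*w)/(-2*w - 2)
Renaming the variable, T⁻¹(z) = (-2*z + 1)/(-2*z - 2) = (2*z - 1)/(2*z + 2).
(Check: ad - bc = 6 ≠ 0, so T is invertible.)

Final answer: (2*z - 1)/(2*z + 2)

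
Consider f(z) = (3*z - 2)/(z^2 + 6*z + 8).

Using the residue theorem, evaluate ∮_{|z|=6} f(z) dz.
By the residue theorem, ∮_C f(z) dz = 2πi · (sum of the residues of f at the poles inside |z| = 6).

The denominator factors as (z + 2)*(z + 4), so the singularities of f are simple poles at z = -2, z = -4.
  |-2|² = 4 < 36 = 6², so this pole is inside the contour.
  |-4|² = 16 < 36 = 6², so this pole is inside the contour.

With P(z) = 3*z - 2 and Q(z) = z^2 + 6*z + 8, each pole is simple, so Res(f, z₀) = P(z₀)/Q'(z₀) with Q'(z) = 2*z + 6.
  Res(f, -2) = P(-2)/Q'(-2) = (-8)/(2) = -4
  Res(f, -4) = P(-4)/Q'(-4) = (-14)/(-2) = 7

Sum of residues inside C: 3
∮_C f(z) dz = 2πi · (3) = 6*I*pi

Final answer: 6*I*pi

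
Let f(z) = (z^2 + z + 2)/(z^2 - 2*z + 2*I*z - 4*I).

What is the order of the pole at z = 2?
Factor the denominator:
  z^2 - 2*z + 2*I*z - 4*I = (z - 2)*(z + 2*I)

The numerator P(z) = z^2 + z + 2 has P(2) = 8 ≠ 0, so no factor of (z - 2) cancels.
Near z = 2 we can therefore write f(z) = g(z)/(z - 2) with g analytic at 2 and g(2) ≠ 0 (g is the numerator divided by the remaining denominator factors).

Hence z = 2 is a pole of order 1.

Final answer: 1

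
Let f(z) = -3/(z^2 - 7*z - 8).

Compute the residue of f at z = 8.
-1/3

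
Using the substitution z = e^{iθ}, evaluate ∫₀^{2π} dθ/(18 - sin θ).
2*sqrt(323)*pi/323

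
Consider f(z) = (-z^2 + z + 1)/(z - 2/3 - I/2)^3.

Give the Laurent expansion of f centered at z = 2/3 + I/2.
Put w = z - (2/3 + I/2), i.e. z = w + 2/3 + I/2. The denominator is w^3, so it suffices to rewrite the numerator in powers of w.

P(z) = -z^2 + z + 1
P(w + 2/3 + I/2) = 53/36 - I/6 + (-1/3 - I)*w - w^2

Dividing each term by w^3:
  f = (53/36 - I/6)/w^3 + (-1/3 - I)/w^2 - 1/w

Substituting back w = z - 2/3 - I/2:
  f(z) = (53/36 - I/6)/(z - 2/3 - I/2)^3 + (-1/3 - I)/(z - 2/3 - I/2)^2 - 1/(z - 2/3 - I/2)

The series is finite because the numerator is a polynomial; the negative powers form the principal part, and the coefficient of 1/(z - 2/3 - I/2) gives Res(f, 2/3 + I/2) = -1.

Final answer: (53/36 - I/6)/(z - 2/3 - I/2)^3 + (-1/3 - I)/(z - 2/3 - I/2)^2 - 1/(z - 2/3 - I/2)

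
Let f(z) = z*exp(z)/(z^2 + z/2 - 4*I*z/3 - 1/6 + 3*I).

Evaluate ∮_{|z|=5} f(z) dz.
By the residue theorem, ∮_C f(z) dz = 2πi · (sum of the residues of f at the poles inside |z| = 5).

The denominator factors as (z - 1 + 2*I/3)*(z + 3/2 - 2*I), so the singularities of f are simple poles at z = 1 - 2*I/3, z = -3/2 + 2*I.
  |1 - 2*I/3|² = 13/9 < 25 = 5², so this pole is inside the contour.
  |-3/2 + 2*I|² = 25/4 < 25 = 5², so this pole is inside the contour.

With P(z) = z*exp(z) and Q(z) = z^2 + z/2 - 4*I*z/3 - 1/6 + 3*I, each pole is simple, so Res(f, z₀) = P(z₀)/Q'(z₀) with Q'(z) = 2*z + 1/2 - 4*I/3.
  Res(f, 1 - 2*I/3) = P(1 - 2*I/3)/Q'(1 - 2*I/3) = ((1 - 2*I/3)*exp(1 - 2*I/3))/(5/2 - 8*I/3) = (154/481 + 36*I/481)*exp(1 - 2*I/3)
  Res(f, -3/2 + 2*I) = P(-3/2 + 2*I)/Q'(-3/2 + 2*I) = ((-3/2 + 2*I)*exp(-3/2 + 2*I))/(-5/2 + 8*I/3) = (327/481 - 36*I/481)*exp(-3/2 + 2*I)

Sum of residues inside C: (154/481 + 36*I/481)*exp(1 - 2*I/3) + (327/481 - 36*I/481)*exp(-3/2 + 2*I)
∮_C f(z) dz = 2πi · ((154/481 + 36*I/481)*exp(1 - 2*I/3) + (327/481 - 36*I/481)*exp(-3/2 + 2*I)) = pi*(72/481 + 654*I/481)*exp(-3/2 + 2*I) + pi*(-72/481 + 308*I/481)*exp(1 - 2*I/3)

Final answer: pi*(72/481 + 654*I/481)*exp(-3/2 + 2*I) + pi*(-72/481 + 308*I/481)*exp(1 - 2*I/3)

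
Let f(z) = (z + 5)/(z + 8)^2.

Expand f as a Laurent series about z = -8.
-3/(z + 8)^2 + 1/(z + 8)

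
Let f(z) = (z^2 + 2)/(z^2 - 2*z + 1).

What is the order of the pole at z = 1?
2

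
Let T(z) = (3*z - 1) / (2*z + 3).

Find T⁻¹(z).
Set w = T(z) = (3*z - 1) / (2*z + 3) and solve for z:
  w*(2*z + 3) = 3*z - 1
  3*w + z*(2*w - 3) + 1 = 0
  z*(2*w - 3) = -3*w - 1
  z = (3*w + 1)/(3 - 2*w)
Renaming the variable, T⁻¹(z) = (3*z + 1)/(-2*z + 3) = (-3*z - 1)/(2*z - 3).
(Check: ad - bc = 11 ≠ 0, so T is invertible.)

Final answer: (-3*z - 1)/(2*z - 3)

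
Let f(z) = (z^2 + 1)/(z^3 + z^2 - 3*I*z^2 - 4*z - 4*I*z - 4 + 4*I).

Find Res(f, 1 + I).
Write f(z) = P(z)/Q(z) with P(z) = z^2 + 1 and Q(z) = z^3 + z^2 - 3*I*z^2 - 4*z - 4*I*z - 4 + 4*I.
The denominator factors as Q(z) = (z + 2)*(z - 2*I)*(z - 1 - I), so z = 1 + I is a simple zero of Q and P is analytic there; z = 1 + I is therefore a simple pole and
  Res(f, z₀) = P(z₀)/Q'(z₀).

Q'(z) = 3*z^2 + 2*z - 6*I*z - 4 - 4*I, so Q'(1 + I) = 4 - 2*I.
P(1 + I) = 1 + 2*I.

Res(f, 1 + I) = (1 + 2*I)/(4 - 2*I) = I/2

Final answer: I/2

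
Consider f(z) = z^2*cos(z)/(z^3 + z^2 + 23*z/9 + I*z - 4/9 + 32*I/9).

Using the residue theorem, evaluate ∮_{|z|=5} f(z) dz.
By the residue theorem, ∮_C f(z) dz = 2πi · (sum of the residues of f at the poles inside |z| = 5).

The denominator factors as (z + 2/3 - 2*I)*(z - 2/3 + I)*(z + 1 + I), so the singularities of f are simple poles at z = -2/3 + 2*I, z = 2/3 - I, z = -1 - I.
  |-2/3 + 2*I|² = 40/9 < 25 = 5², so this pole is inside the contour.
  |2/3 - I|² = 13/9 < 25 = 5², so this pole is inside the contour.
  |-1 - I|² = 2 < 25 = 5², so this pole is inside the contour.

With P(z) = z^2*cos(z) and Q(z) = z^3 + z^2 + 23*z/9 + I*z - 4/9 + 32*I/9, each pole is simple, so Res(f, z₀) = P(z₀)/Q'(z₀) with Q'(z) = 3*z^2 + 2*z + 23/9 + I.
  Res(f, -2/3 + 2*I) = P(-2/3 + 2*I)/Q'(-2/3 + 2*I) = ((-32/9 - 8*I/3)*cos(2/3 - 2*I))/(-85/9 - 3*I) = (1684/3977 + 588*I/3977)*cos(2/3 - 2*I)
  Res(f, 2/3 - I) = P(2/3 - I)/Q'(2/3 - I) = ((-5/9 - 4*I/3)*cos(2/3 - I))/(20/9 - 5*I) = (88/485 - 93*I/485)*cos(2/3 - I)
  Res(f, -1 - I) = P(-1 - I)/Q'(-1 - I) = (2*I*cos(1 + I))/(5/9 + 5*I) = (81/205 + 9*I/205)*cos(1 + I)

Sum of residues inside C: (81/205 + 9*I/205)*cos(1 + I) + (88/485 - 93*I/485)*cos(2/3 - I) + (1684/3977 + 588*I/3977)*cos(2/3 - 2*I)
∮_C f(z) dz = 2πi · ((81/205 + 9*I/205)*cos(1 + I) + (88/485 - 93*I/485)*cos(2/3 - I) + (1684/3977 + 588*I/3977)*cos(2/3 - 2*I)) = pi*(186/485 + 176*I/485)*cos(2/3 - I) + pi*(-18/205 + 162*I/205)*cos(1 + I) + pi*(-1176/3977 + 3368*I/3977)*cos(2/3 - 2*I)

Final answer: pi*(186/485 + 176*I/485)*cos(2/3 - I) + pi*(-18/205 + 162*I/205)*cos(1 + I) + pi*(-1176/3977 + 3368*I/3977)*cos(2/3 - 2*I)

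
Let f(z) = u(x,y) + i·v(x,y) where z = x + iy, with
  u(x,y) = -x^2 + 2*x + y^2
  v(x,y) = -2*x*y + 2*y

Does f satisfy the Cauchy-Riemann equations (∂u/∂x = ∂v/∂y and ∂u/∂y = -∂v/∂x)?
∂u/∂x = 2 - 2*x
∂v/∂y = 2 - 2*x
∂u/∂y = 2*y
∂v/∂x = -2*y
∂u/∂x = ∂v/∂y and ∂u/∂y = -∂v/∂x hold identically; f is analytic.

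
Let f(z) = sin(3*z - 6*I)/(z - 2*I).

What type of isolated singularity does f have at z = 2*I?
Let u = z - 2*I. The argument of sin is 3*z - 6*I = 3u, so
  f = sin(3u)/u = ((3u) - (3u)^3/6 + ...)/u = 3 - (9/2)*u^2 + ...
The Laurent expansion about u = 0 has no negative powers; equivalently lim_{z→2*I} f(z) = 3 exists and is finite.
So the singularity is removable.

Final answer: removable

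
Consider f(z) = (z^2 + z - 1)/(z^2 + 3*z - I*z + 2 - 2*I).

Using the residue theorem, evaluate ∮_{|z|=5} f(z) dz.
pi*(-2 - 4*I)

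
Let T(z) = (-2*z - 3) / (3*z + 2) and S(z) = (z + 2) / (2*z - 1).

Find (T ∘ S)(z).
(-8*z - 1)/(7*z + 4)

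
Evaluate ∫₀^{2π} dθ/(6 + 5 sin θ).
Call the integral J. The integrand is 2π-periodic and we integrate over a full period, so shifting θ does not change the value (θ → θ + π/2 turns sin θ into cos θ). Hence
  J = ∫₀^{2π} dθ/(6 + 5 cos θ).
Put z = e^{iθ}: then cos θ = (z + 1/z)/2, dθ = dz/(iz), and z runs once counterclockwise around |z| = 1:
  J = ∮_{|z|=1} 1/(6 + 5*(z + 1/z)/2) · dz/(iz) = (2/i) ∮_{|z|=1} dz/(5*z^2 + 12*z + 5).
The roots of 5*z^2 + 12*z + 5 are z = (-6 ± sqrt(6^2 - 5^2))/5, with sqrt(11) = sqrt(11); their product is 1, so only z₊ = -6/5 + sqrt(11)/5 lies inside the unit circle (z₋ = -6/5 - sqrt(11)/5 lies outside).
z₊ is a simple zero of q(z) = 5*z^2 + 12*z + 5, so Res(1/q, z₊) = 1/q'(z₊) with q'(z) = 10*z + 12; and q'(z₊) = 5*(z₊ - z₋) = 2*sqrt(11).
Therefore J = (2/i) · 2πi · 1/(2*sqrt(11)) = 2*pi/(sqrt(11)) = 2*sqrt(11)*pi/11

Final answer: 2*sqrt(11)*pi/11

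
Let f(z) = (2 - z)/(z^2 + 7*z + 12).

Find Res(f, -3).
Write f(z) = P(z)/Q(z) with P(z) = 2 - z and Q(z) = z^2 + 7*z + 12.
The denominator factors as Q(z) = (z + 4)*(z + 3), so z = -3 is a simple zero of Q and P is analytic there; z = -3 is therefore a simple pole and
  Res(f, z₀) = P(z₀)/Q'(z₀).

Q'(z) = 2*z + 7, so Q'(-3) = 1.
P(-3) = 5.

Res(f, -3) = (5)/(1) = 5

Final answer: 5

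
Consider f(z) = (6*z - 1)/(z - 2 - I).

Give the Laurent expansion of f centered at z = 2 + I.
Put w = z - (2 + I), i.e. z = w + 2 + I. The denominator is w, so it suffices to rewrite the numerator in powers of w.

P(z) = 6*z - 1
P(w + 2 + I) = 11 + 6*I + 6*w

Dividing each term by w:
  f = (11 + 6*I)/w + 6

Substituting back w = z - 2 - I:
  f(z) = (11 + 6*I)/(z - 2 - I) + 6

The series is finite because the numerator is a polynomial; the negative powers form the principal part, and the coefficient of 1/(z - 2 - I) gives Res(f, 2 + I) = 11 + 6*I.

Final answer: (11 + 6*I)/(z - 2 - I) + 6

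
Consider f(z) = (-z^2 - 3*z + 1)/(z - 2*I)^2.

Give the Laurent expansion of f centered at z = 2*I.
Put w = z - (2*I), i.e. z = w + 2*I. The denominator is w^2, so it suffices to rewrite the numerator in powers of w.

P(z) = -z^2 - 3*z + 1
P(w + 2*I) = 5 - 6*I + (-3 - 4*I)*w - w^2

Dividing each term by w^2:
  f = (5 - 6*I)/w^2 + (-3 - 4*I)/w - 1

Substituting back w = z - 2*I:
  f(z) = (5 - 6*I)/(z - 2*I)^2 + (-3 - 4*I)/(z - 2*I) - 1

The series is finite because the numerator is a polynomial; the negative powers form the principal part, and the coefficient of 1/(z - 2*I) gives Res(f, 2*I) = -3 - 4*I.

Final answer: (5 - 6*I)/(z - 2*I)^2 + (-3 - 4*I)/(z - 2*I) - 1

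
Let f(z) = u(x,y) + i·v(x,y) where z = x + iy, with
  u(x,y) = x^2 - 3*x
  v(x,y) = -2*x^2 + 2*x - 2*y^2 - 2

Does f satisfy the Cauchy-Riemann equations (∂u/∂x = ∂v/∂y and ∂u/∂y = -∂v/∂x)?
∂u/∂x = 2*x - 3
∂v/∂y = -4*y
∂u/∂y = 0
∂v/∂x = 2 - 4*x
∂u/∂x ≠ ∂v/∂y and ∂u/∂y ≠ -∂v/∂x; the Cauchy-Riemann equations are not satisfied, so f is not analytic.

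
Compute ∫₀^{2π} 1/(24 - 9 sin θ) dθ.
Call the integral J. The integrand is 2π-periodic and we integrate over a full period, so shifting θ does not change the value (θ → θ + π/2 turns sin θ into cos θ; θ → θ + π flips the sign of the trig term). Hence
  J = ∫₀^{2π} dθ/(24 + 9 cos θ).
Put z = e^{iθ}: then cos θ = (z + 1/z)/2, dθ = dz/(iz), and z runs once counterclockwise around |z| = 1:
  J = ∮_{|z|=1} 1/(24 + 9*(z + 1/z)/2) · dz/(iz) = (2/i) ∮_{|z|=1} dz/(9*z^2 + 48*z + 9).
The roots of 9*z^2 + 48*z + 9 are z = (-24 ± sqrt(24^2 - 9^2))/9, with sqrt(495) = 3*sqrt(55); their product is 1, so only z₊ = -8/3 + sqrt(55)/3 lies inside the unit circle (z₋ = -8/3 - sqrt(55)/3 lies outside).
z₊ is a simple zero of q(z) = 9*z^2 + 48*z + 9, so Res(1/q, z₊) = 1/q'(z₊) with q'(z) = 18*z + 48; and q'(z₊) = 9*(z₊ - z₋) = 6*sqrt(55).
Therefore J = (2/i) · 2πi · 1/(6*sqrt(55)) = 2*pi/(3*sqrt(55)) = 2*sqrt(55)*pi/165

Final answer: 2*sqrt(55)*pi/165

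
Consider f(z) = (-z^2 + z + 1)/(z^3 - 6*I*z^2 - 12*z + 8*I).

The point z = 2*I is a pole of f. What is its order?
Factor the denominator:
  z^3 - 6*I*z^2 - 12*z + 8*I = (z - 2*I)^3

The numerator P(z) = -z^2 + z + 1 has P(2*I) = 5 + 2*I ≠ 0, so no factor of (z - 2*I) cancels.
Near z = 2*I we can therefore write f(z) = g(z)/(z - 2*I)^3 with g analytic at 2*I and g(2*I) ≠ 0 (g is just the numerator).

Hence z = 2*I is a pole of order 3.

Final answer: 3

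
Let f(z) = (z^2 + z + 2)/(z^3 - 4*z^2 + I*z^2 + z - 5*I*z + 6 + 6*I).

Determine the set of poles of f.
The singularities of f are the zeros of the denominator. Factoring,
  z^3 - 4*z^2 + I*z^2 + z - 5*I*z + 6 + 6*I = (z + 1 + I)*(z - 2)*(z - 3)
so the candidates are z = -1 - I, z = 2, z = 3.

Check the numerator P(z) = z^2 + z + 2 at each one:
  P(-1 - I) = 1 + I ≠ 0, so z = -1 - I is a (simple) pole.
  P(2) = 8 ≠ 0, so z = 2 is a (simple) pole.
  P(3) = 14 ≠ 0, so z = 3 is a (simple) pole.

Poles of f: {-1 - I, 2, 3}

Final answer: {-1 - I, 2, 3}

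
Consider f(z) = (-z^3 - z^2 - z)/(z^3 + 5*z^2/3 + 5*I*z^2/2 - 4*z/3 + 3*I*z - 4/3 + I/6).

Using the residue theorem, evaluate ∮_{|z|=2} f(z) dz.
By the residue theorem, ∮_C f(z) dz = 2πi · (sum of the residues of f at the poles inside |z| = 2).

The denominator factors as (z + 2/3 + I)*(z + I)*(z + 1 + I/2), so the singularities of f are simple poles at z = -2/3 - I, z = -I, z = -1 - I/2.
  |-2/3 - I|² = 13/9 < 4 = 2², so this pole is inside the contour.
  |-I|² = 1 < 4 = 2², so this pole is inside the contour.
  |-1 - I/2|² = 5/4 < 4 = 2², so this pole is inside the contour.

With P(z) = -z^3 - z^2 - z and Q(z) = z^3 + 5*z^2/3 + 5*I*z^2/2 - 4*z/3 + 3*I*z - 4/3 + I/6, each pole is simple, so Res(f, z₀) = P(z₀)/Q'(z₀) with Q'(z) = 3*z^2 + 10*z/3 + 5*I*z - 4/3 + 3*I.
  Res(f, -2/3 - I) = P(-2/3 - I)/Q'(-2/3 - I) = (-13/27)/(-2/9 + I/3) = 2/3 + I
  Res(f, -I) = P(-I)/Q'(-I) = (1)/(2/3 - I/3) = 6/5 + 3*I/5
  Res(f, -1 - I/2) = P(-1 - I/2)/Q'(-1 - I/2) = (1/2 + 7*I/8)/(1/12 - 2*I/3) = -6/5 + 9*I/10

Sum of residues inside C: 2/3 + 5*I/2
∮_C f(z) dz = 2πi · (2/3 + 5*I/2) = pi*(-5 + 4*I/3)

Final answer: pi*(-5 + 4*I/3)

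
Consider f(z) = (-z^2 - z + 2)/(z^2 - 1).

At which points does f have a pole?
The singularities of f are the zeros of the denominator. Factoring,
  z^2 - 1 = (z + 1)*(z - 1)
so the candidates are z = -1, z = 1.

Check the numerator P(z) = -z^2 - z + 2 at each one:
  P(-1) = 2 ≠ 0, so z = -1 is a (simple) pole.
  P(1) = 0, so the factor (z - 1) cancels and z = 1 is only a removable singularity, not a pole.

Poles of f: {-1}

Final answer: {-1}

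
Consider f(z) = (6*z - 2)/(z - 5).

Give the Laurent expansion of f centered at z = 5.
28/(z - 5) + 6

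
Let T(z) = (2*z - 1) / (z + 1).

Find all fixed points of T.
T(z) = z means 2*z - 1 = z*(z + 1), i.e.
  z^2 - z + 1 = 0.
Discriminant: (-1)^2 - 4*(1)*(1) = -3, so the roots are complex conjugates.
  z = (1 ± I*sqrt(3))/(2*(1))
Fixed points: {1/2 - sqrt(3)*I/2, 1/2 + sqrt(3)*I/2}

Final answer: {1/2 - sqrt(3)*I/2, 1/2 + sqrt(3)*I/2}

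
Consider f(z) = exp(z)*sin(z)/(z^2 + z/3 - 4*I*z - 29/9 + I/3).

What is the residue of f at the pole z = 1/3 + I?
Write f(z) = P(z)/Q(z) with P(z) = exp(z)*sin(z) and Q(z) = z^2 + z/3 - 4*I*z - 29/9 + I/3.
The denominator factors as Q(z) = (z - 1/3 - I)*(z + 2/3 - 3*I), so z = 1/3 + I is a simple zero of Q and P is analytic there; z = 1/3 + I is therefore a simple pole and
  Res(f, z₀) = P(z₀)/Q'(z₀).

Q'(z) = 2*z + 1/3 - 4*I, so Q'(1/3 + I) = 1 - 2*I.
P(1/3 + I) = exp(1/3 + I)*sin(1/3 + I).

Res(f, 1/3 + I) = (exp(1/3 + I)*sin(1/3 + I))/(1 - 2*I) = (1/5 + 2*I/5)*exp(1/3 + I)*sin(1/3 + I)

Final answer: (1/5 + 2*I/5)*exp(1/3 + I)*sin(1/3 + I)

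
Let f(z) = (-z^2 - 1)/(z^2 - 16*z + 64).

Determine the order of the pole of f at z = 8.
Factor the denominator:
  z^2 - 16*z + 64 = (z - 8)^2

The numerator P(z) = -z^2 - 1 has P(8) = -65 ≠ 0, so no factor of (z - 8) cancels.
Near z = 8 we can therefore write f(z) = g(z)/(z - 8)^2 with g analytic at 8 and g(8) ≠ 0 (g is just the numerator).

Hence z = 8 is a pole of order 2.

Final answer: 2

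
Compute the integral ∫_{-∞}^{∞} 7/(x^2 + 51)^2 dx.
7*sqrt(51)*pi/5202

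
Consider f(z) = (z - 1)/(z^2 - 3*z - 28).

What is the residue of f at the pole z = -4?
Write f(z) = P(z)/Q(z) with P(z) = z - 1 and Q(z) = z^2 - 3*z - 28.
The denominator factors as Q(z) = (z - 7)*(z + 4), so z = -4 is a simple zero of Q and P is analytic there; z = -4 is therefore a simple pole and
  Res(f, z₀) = P(z₀)/Q'(z₀).

Q'(z) = 2*z - 3, so Q'(-4) = -11.
P(-4) = -5.

Res(f, -4) = (-5)/(-11) = 5/11

Final answer: 5/11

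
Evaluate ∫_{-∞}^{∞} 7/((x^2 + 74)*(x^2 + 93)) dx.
7*pi*(-74*sqrt(93) + 93*sqrt(74))/130758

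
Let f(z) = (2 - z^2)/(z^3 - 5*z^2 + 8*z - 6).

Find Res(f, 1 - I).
1/5 - 3*I/5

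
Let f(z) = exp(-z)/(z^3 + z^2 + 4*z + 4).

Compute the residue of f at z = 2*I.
(-1/10 - I/20)*exp(-2*I)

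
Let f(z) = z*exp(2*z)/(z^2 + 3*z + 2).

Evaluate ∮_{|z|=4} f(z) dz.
By the residue theorem, ∮_C f(z) dz = 2πi · (sum of the residues of f at the poles inside |z| = 4).

The denominator factors as (z + 2)*(z + 1), so the singularities of f are simple poles at z = -2, z = -1.
  |-2|² = 4 < 16 = 4², so this pole is inside the contour.
  |-1|² = 1 < 16 = 4², so this pole is inside the contour.

With P(z) = z*exp(2*z) and Q(z) = z^2 + 3*z + 2, each pole is simple, so Res(f, z₀) = P(z₀)/Q'(z₀) with Q'(z) = 2*z + 3.
  Res(f, -2) = P(-2)/Q'(-2) = (-2*exp(-4))/(-1) = 2*exp(-4)
  Res(f, -1) = P(-1)/Q'(-1) = (-exp(-2))/(1) = -exp(-2)

Sum of residues inside C: -exp(-2) + 2*exp(-4)
∮_C f(z) dz = 2πi · (-exp(-2) + 2*exp(-4)) = -2*I*pi*exp(-2) + 4*I*pi*exp(-4)

Final answer: -2*I*pi*exp(-2) + 4*I*pi*exp(-4)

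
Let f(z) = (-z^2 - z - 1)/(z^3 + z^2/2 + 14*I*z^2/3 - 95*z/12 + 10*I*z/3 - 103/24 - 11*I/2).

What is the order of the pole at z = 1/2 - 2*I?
Factor the denominator:
  z^3 + z^2/2 + 14*I*z^2/3 - 95*z/12 + 10*I*z/3 - 103/24 - 11*I/2 = (z - 1/2 + 2*I)^2*(z + 3/2 + 2*I/3)

The numerator P(z) = -z^2 - z - 1 has P(1/2 - 2*I) = 9/4 + 4*I ≠ 0, so no factor of (z - 1/2 + 2*I) cancels.
Near z = 1/2 - 2*I we can therefore write f(z) = g(z)/(z - 1/2 + 2*I)^2 with g analytic at 1/2 - 2*I and g(1/2 - 2*I) ≠ 0 (g is the numerator divided by the remaining denominator factors).

Hence z = 1/2 - 2*I is a pole of order 2.

Final answer: 2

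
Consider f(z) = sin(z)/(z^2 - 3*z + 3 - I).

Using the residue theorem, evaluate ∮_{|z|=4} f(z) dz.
pi*(-4/5 - 2*I/5)*sin(1 - I) + pi*(4/5 + 2*I/5)*sin(2 + I)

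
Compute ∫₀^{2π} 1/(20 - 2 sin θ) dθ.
sqrt(11)*pi/33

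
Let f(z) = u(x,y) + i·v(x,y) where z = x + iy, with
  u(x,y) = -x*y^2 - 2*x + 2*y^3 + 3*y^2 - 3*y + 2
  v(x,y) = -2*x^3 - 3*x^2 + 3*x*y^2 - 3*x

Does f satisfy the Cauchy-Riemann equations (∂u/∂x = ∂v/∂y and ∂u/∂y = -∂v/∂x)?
∂u/∂x = -y^2 - 2
∂v/∂y = 6*x*y
∂u/∂y = -2*x*y + 6*y^2 + 6*y - 3
∂v/∂x = -6*x^2 - 6*x + 3*y^2 - 3
∂u/∂x ≠ ∂v/∂y and ∂u/∂y ≠ -∂v/∂x; the Cauchy-Riemann equations are not satisfied, so f is not analytic.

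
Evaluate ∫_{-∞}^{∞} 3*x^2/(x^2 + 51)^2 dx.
Let f(z) = 3*z^2/(z^2 + 51)^2. The denominator has no real zeros and deg Q - deg P = 2 ≥ 2, so the integral of f over the upper semicircle |z| = R tends to 0 as R → ∞. Closing the contour in the upper half-plane,
  ∫_{-∞}^{∞} f(x) dx = 2πi · Σ Res(f, z_k)  over the poles with Im z_k > 0.

Zeros of the denominator: z^2 + 51 = 0 gives z = ±sqrt(51)*I.
Upper half-plane: z = sqrt(51)*I (a pole of order 2).

Write f(z) = g(z)/(z - sqrt(51)*I)^2 with g(z) = 3*z^2/(z + sqrt(51)*I)^2. For a double pole, Res(f, z₀) = g'(z₀):
  g'(z) = 6*sqrt(51)*I*z/(z + sqrt(51)*I)^3
  Res(f, sqrt(51)*I) = g'(sqrt(51)*I) = -sqrt(51)*I/68

∫_{-∞}^{∞} f(x) dx = 2πi · (-sqrt(51)*I/68) = sqrt(51)*pi/34

Final answer: sqrt(51)*pi/34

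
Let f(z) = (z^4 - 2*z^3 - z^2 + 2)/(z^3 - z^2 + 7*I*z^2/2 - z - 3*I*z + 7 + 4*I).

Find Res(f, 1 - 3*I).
-267/25 + 81*I/25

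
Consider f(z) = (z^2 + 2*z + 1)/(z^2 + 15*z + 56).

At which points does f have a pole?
The singularities of f are the zeros of the denominator. Factoring,
  z^2 + 15*z + 56 = (z + 8)*(z + 7)
so the candidates are z = -8, z = -7.

Check the numerator P(z) = z^2 + 2*z + 1 at each one:
  P(-8) = 49 ≠ 0, so z = -8 is a (simple) pole.
  P(-7) = 36 ≠ 0, so z = -7 is a (simple) pole.

Poles of f: {-8, -7}

Final answer: {-8, -7}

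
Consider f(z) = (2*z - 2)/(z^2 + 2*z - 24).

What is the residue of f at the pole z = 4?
Write f(z) = P(z)/Q(z) with P(z) = 2*z - 2 and Q(z) = z^2 + 2*z - 24.
The denominator factors as Q(z) = (z - 4)*(z + 6), so z = 4 is a simple zero of Q and P is analytic there; z = 4 is therefore a simple pole and
  Res(f, z₀) = P(z₀)/Q'(z₀).

Q'(z) = 2*z + 2, so Q'(4) = 10.
P(4) = 6.

Res(f, 4) = (6)/(10) = 3/5

Final answer: 3/5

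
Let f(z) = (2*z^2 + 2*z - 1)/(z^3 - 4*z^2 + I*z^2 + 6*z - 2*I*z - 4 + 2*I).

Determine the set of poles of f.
The singularities of f are the zeros of the denominator. Factoring,
  z^3 - 4*z^2 + I*z^2 + 6*z - 2*I*z - 4 + 2*I = (z - 1 - I)*(z - 2 + I)*(z - 1 + I)
so the candidates are z = 1 + I, z = 2 - I, z = 1 - I.

Check the numerator P(z) = 2*z^2 + 2*z - 1 at each one:
  P(1 + I) = 1 + 6*I ≠ 0, so z = 1 + I is a (simple) pole.
  P(2 - I) = 9 - 10*I ≠ 0, so z = 2 - I is a (simple) pole.
  P(1 - I) = 1 - 6*I ≠ 0, so z = 1 - I is a (simple) pole.

Poles of f: {1 - I, 1 + I, 2 - I}

Final answer: {1 - I, 1 + I, 2 - I}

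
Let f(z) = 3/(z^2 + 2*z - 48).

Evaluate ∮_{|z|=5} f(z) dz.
By the residue theorem, ∮_C f(z) dz = 2πi · (sum of the residues of f at the poles inside |z| = 5).

The denominator factors as (z - 6)*(z + 8), so the singularities of f are simple poles at z = 6, z = -8.
  |6|² = 36 > 25 = 5², so this pole is outside the contour.
  |-8|² = 64 > 25 = 5², so this pole is outside the contour.

No pole lies inside the contour, so f is analytic on and inside C and the integral is 0 (Cauchy's theorem).

Final answer: 0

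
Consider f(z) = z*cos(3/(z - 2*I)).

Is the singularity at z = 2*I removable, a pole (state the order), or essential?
Let u = z - 2*I. Then
  cos(3/u) = Σ_{k≥0} (-1)^k (3)^(2k)/((2k)!·u^(2k)) = 1 - 9/(2*u^2) + 27/(8*u^4) + ...
which has infinitely many negative powers of u, so cos(3/(z - 2*I)) has an essential singularity at z = 2*I.
The extra factor z is a nonzero polynomial; if the product had at most a pole at z = 2*I, dividing by that polynomial would leave cos(3/(z - 2*I)) with at most a pole too — contradiction. (Equivalently, the product's Laurent series still has infinitely many negative powers.)
So the singularity is essential.

Final answer: essential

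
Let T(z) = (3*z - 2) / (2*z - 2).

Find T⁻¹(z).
Set w = T(z) = (3*z - 2) / (2*z - 2) and solve for z:
  w*(2*z - 2) = 3*z - 2
  -2*w + z*(2*w - 3) + 2 = 0
  z*(2*w - 3) = 2*w - 2
  z = (2 - 2*w)/(3 - 2*w)
Renaming the variable, T⁻¹(z) = (-2*z + 2)/(-2*z + 3) = (2*z - 2)/(2*z - 3).
(Check: ad - bc = -2 ≠ 0, so T is invertible.)

Final answer: (2*z - 2)/(2*z - 3)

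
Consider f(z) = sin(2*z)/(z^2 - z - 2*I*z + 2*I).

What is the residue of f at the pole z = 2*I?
Write f(z) = P(z)/Q(z) with P(z) = sin(2*z) and Q(z) = z^2 - z - 2*I*z + 2*I.
The denominator factors as Q(z) = (z - 1)*(z - 2*I), so z = 2*I is a simple zero of Q and P is analytic there; z = 2*I is therefore a simple pole and
  Res(f, z₀) = P(z₀)/Q'(z₀).

Q'(z) = 2*z - 1 - 2*I, so Q'(2*I) = -1 + 2*I.
P(2*I) = I*sinh(4).

Res(f, 2*I) = (I*sinh(4))/(-1 + 2*I) = (2/5 - I/5)*sinh(4)

Final answer: (2/5 - I/5)*sinh(4)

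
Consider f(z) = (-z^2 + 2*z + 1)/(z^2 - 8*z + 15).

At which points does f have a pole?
The singularities of f are the zeros of the denominator. Factoring,
  z^2 - 8*z + 15 = (z - 3)*(z - 5)
so the candidates are z = 3, z = 5.

Check the numerator P(z) = -z^2 + 2*z + 1 at each one:
  P(3) = -2 ≠ 0, so z = 3 is a (simple) pole.
  P(5) = -14 ≠ 0, so z = 5 is a (simple) pole.

Poles of f: {3, 5}

Final answer: {3, 5}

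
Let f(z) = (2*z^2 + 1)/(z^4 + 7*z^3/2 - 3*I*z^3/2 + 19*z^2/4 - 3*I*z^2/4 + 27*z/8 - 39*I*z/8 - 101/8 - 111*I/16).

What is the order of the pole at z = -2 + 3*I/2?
2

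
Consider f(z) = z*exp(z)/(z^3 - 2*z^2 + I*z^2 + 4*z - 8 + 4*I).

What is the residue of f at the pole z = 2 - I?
(18/65 + I/65)*exp(2 - I)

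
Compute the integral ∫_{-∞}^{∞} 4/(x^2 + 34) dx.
Let f(z) = 4/(z^2 + 34). The denominator has no real zeros and deg Q - deg P = 2 ≥ 2, so the integral of f over the upper semicircle |z| = R tends to 0 as R → ∞. Closing the contour in the upper half-plane,
  ∫_{-∞}^{∞} f(x) dx = 2πi · Σ Res(f, z_k)  over the poles with Im z_k > 0.

Zeros of the denominator: z^2 + 34 = 0 gives z = ±sqrt(34)*I.
Upper half-plane: z = sqrt(34)*I (simple).

Each pole is a simple zero of Q(z) = z^2 + 34, so Res(f, z₀) = P(z₀)/Q'(z₀) with P(z) = 4, Q'(z) = 2*z:
  Res(f, sqrt(34)*I) = (4)/(2*sqrt(34)*I) = -sqrt(34)*I/17

∫_{-∞}^{∞} f(x) dx = 2πi · (-sqrt(34)*I/17) = 2*sqrt(34)*pi/17

Final answer: 2*sqrt(34)*pi/17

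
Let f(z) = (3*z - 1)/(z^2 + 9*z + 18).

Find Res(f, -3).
Write f(z) = P(z)/Q(z) with P(z) = 3*z - 1 and Q(z) = z^2 + 9*z + 18.
The denominator factors as Q(z) = (z + 3)*(z + 6), so z = -3 is a simple zero of Q and P is analytic there; z = -3 is therefore a simple pole and
  Res(f, z₀) = P(z₀)/Q'(z₀).

Q'(z) = 2*z + 9, so Q'(-3) = 3.
P(-3) = -10.

Res(f, -3) = (-10)/(3) = -10/3

Final answer: -10/3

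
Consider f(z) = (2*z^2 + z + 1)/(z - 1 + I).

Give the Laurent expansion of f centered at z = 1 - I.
Put w = z - (1 - I), i.e. z = w + 1 - I. The denominator is w, so it suffices to rewrite the numerator in powers of w.

P(z) = 2*z^2 + z + 1
P(w + 1 - I) = 2 - 5*I + (5 - 4*I)*w + 2*w^2

Dividing each term by w:
  f = (2 - 5*I)/w + 5 - 4*I + 2*w

Substituting back w = z - 1 + I:
  f(z) = (2 - 5*I)/(z - 1 + I) + 5 - 4*I + 2*(z - 1 + I)

The series is finite because the numerator is a polynomial; the negative powers form the principal part, and the coefficient of 1/(z - 1 + I) gives Res(f, 1 - I) = 2 - 5*I.

Final answer: (2 - 5*I)/(z - 1 + I) + 5 - 4*I + 2*(z - 1 + I)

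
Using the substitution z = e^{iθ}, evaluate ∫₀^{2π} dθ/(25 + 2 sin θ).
Call the integral J. The integrand is 2π-periodic and we integrate over a full period, so shifting θ does not change the value (θ → θ + π/2 turns sin θ into cos θ). Hence
  J = ∫₀^{2π} dθ/(25 + 2 cos θ).
Put z = e^{iθ}: then cos θ = (z + 1/z)/2, dθ = dz/(iz), and z runs once counterclockwise around |z| = 1:
  J = ∮_{|z|=1} 1/(25 + 2*(z + 1/z)/2) · dz/(iz) = (2/i) ∮_{|z|=1} dz/(2*z^2 + 50*z + 2).
The roots of 2*z^2 + 50*z + 2 are z = (-25 ± sqrt(25^2 - 2^2))/2, with sqrt(621) = 3*sqrt(69); their product is 1, so only z₊ = -25/2 + 3*sqrt(69)/2 lies inside the unit circle (z₋ = -25/2 - 3*sqrt(69)/2 lies outside).
z₊ is a simple zero of q(z) = 2*z^2 + 50*z + 2, so Res(1/q, z₊) = 1/q'(z₊) with q'(z) = 4*z + 50; and q'(z₊) = 2*(z₊ - z₋) = 6*sqrt(69).
Therefore J = (2/i) · 2πi · 1/(6*sqrt(69)) = 2*pi/(3*sqrt(69)) = 2*sqrt(69)*pi/207

Final answer: 2*sqrt(69)*pi/207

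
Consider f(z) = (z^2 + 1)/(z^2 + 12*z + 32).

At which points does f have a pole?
The singularities of f are the zeros of the denominator. Factoring,
  z^2 + 12*z + 32 = (z + 4)*(z + 8)
so the candidates are z = -4, z = -8.

Check the numerator P(z) = z^2 + 1 at each one:
  P(-4) = 17 ≠ 0, so z = -4 is a (simple) pole.
  P(-8) = 65 ≠ 0, so z = -8 is a (simple) pole.

Poles of f: {-8, -4}

Final answer: {-8, -4}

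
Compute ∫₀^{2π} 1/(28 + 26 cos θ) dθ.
Let J = ∫₀^{2π} dθ/(28 + 26 cos θ).
Put z = e^{iθ}: then cos θ = (z + 1/z)/2, dθ = dz/(iz), and z runs once counterclockwise around |z| = 1:
  J = ∮_{|z|=1} 1/(28 + 26*(z + 1/z)/2) · dz/(iz) = (2/i) ∮_{|z|=1} dz/(26*z^2 + 56*z + 26).
The roots of 26*z^2 + 56*z + 26 are z = (-28 ± sqrt(28^2 - 26^2))/26, with sqrt(108) = 6*sqrt(3); their product is 1, so only z₊ = -14/13 + 3*sqrt(3)/13 lies inside the unit circle (z₋ = -14/13 - 3*sqrt(3)/13 lies outside).
z₊ is a simple zero of q(z) = 26*z^2 + 56*z + 26, so Res(1/q, z₊) = 1/q'(z₊) with q'(z) = 52*z + 56; and q'(z₊) = 26*(z₊ - z₋) = 12*sqrt(3).
Therefore J = (2/i) · 2πi · 1/(12*sqrt(3)) = 2*pi/(6*sqrt(3)) = sqrt(3)*pi/9

Final answer: sqrt(3)*pi/9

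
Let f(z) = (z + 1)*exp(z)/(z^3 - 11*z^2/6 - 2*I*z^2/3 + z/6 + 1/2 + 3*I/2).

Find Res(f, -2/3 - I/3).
(-30/7093 - 714*I/7093)*exp(-2/3 - I/3)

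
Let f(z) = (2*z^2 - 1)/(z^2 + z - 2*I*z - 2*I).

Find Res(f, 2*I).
Write f(z) = P(z)/Q(z) with P(z) = 2*z^2 - 1 and Q(z) = z^2 + z - 2*I*z - 2*I.
The denominator factors as Q(z) = (z - 2*I)*(z + 1), so z = 2*I is a simple zero of Q and P is analytic there; z = 2*I is therefore a simple pole and
  Res(f, z₀) = P(z₀)/Q'(z₀).

Q'(z) = 2*z + 1 - 2*I, so Q'(2*I) = 1 + 2*I.
P(2*I) = -9.

Res(f, 2*I) = (-9)/(1 + 2*I) = -9/5 + 18*I/5

Final answer: -9/5 + 18*I/5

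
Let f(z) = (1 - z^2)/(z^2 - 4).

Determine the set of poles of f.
The singularities of f are the zeros of the denominator. Factoring,
  z^2 - 4 = (z + 2)*(z - 2)
so the candidates are z = -2, z = 2.

Check the numerator P(z) = 1 - z^2 at each one:
  P(-2) = -3 ≠ 0, so z = -2 is a (simple) pole.
  P(2) = -3 ≠ 0, so z = 2 is a (simple) pole.

Poles of f: {-2, 2}

Final answer: {-2, 2}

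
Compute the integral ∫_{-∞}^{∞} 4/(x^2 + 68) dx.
Let f(z) = 4/(z^2 + 68). The denominator has no real zeros and deg Q - deg P = 2 ≥ 2, so the integral of f over the upper semicircle |z| = R tends to 0 as R → ∞. Closing the contour in the upper half-plane,
  ∫_{-∞}^{∞} f(x) dx = 2πi · Σ Res(f, z_k)  over the poles with Im z_k > 0.

Zeros of the denominator: z^2 + 68 = 0 gives z = ±2*sqrt(17)*I.
Upper half-plane: z = 2*sqrt(17)*I (simple).

Each pole is a simple zero of Q(z) = z^2 + 68, so Res(f, z₀) = P(z₀)/Q'(z₀) with P(z) = 4, Q'(z) = 2*z:
  Res(f, 2*sqrt(17)*I) = (4)/(4*sqrt(17)*I) = -sqrt(17)*I/17

∫_{-∞}^{∞} f(x) dx = 2πi · (-sqrt(17)*I/17) = 2*sqrt(17)*pi/17

Final answer: 2*sqrt(17)*pi/17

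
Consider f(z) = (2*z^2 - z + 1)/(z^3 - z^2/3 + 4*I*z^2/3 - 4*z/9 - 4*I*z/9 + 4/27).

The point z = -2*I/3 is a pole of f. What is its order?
2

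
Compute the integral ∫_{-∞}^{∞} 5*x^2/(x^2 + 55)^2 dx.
Let f(z) = 5*z^2/(z^2 + 55)^2. The denominator has no real zeros and deg Q - deg P = 2 ≥ 2, so the integral of f over the upper semicircle |z| = R tends to 0 as R → ∞. Closing the contour in the upper half-plane,
  ∫_{-∞}^{∞} f(x) dx = 2πi · Σ Res(f, z_k)  over the poles with Im z_k > 0.

Zeros of the denominator: z^2 + 55 = 0 gives z = ±sqrt(55)*I.
Upper half-plane: z = sqrt(55)*I (a pole of order 2).

Write f(z) = g(z)/(z - sqrt(55)*I)^2 with g(z) = 5*z^2/(z + sqrt(55)*I)^2. For a double pole, Res(f, z₀) = g'(z₀):
  g'(z) = 10*sqrt(55)*I*z/(z + sqrt(55)*I)^3
  Res(f, sqrt(55)*I) = g'(sqrt(55)*I) = -sqrt(55)*I/44

∫_{-∞}^{∞} f(x) dx = 2πi · (-sqrt(55)*I/44) = sqrt(55)*pi/22

Final answer: sqrt(55)*pi/22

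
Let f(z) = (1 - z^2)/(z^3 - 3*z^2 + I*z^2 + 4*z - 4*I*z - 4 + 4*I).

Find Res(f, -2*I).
Write f(z) = P(z)/Q(z) with P(z) = 1 - z^2 and Q(z) = z^3 - 3*z^2 + I*z^2 + 4*z - 4*I*z - 4 + 4*I.
The denominator factors as Q(z) = (z - 2)*(z + 2*I)*(z - 1 - I), so z = -2*I is a simple zero of Q and P is analytic there; z = -2*I is therefore a simple pole and
  Res(f, z₀) = P(z₀)/Q'(z₀).

Q'(z) = 3*z^2 - 6*z + 2*I*z + 4 - 4*I, so Q'(-2*I) = -4 + 8*I.
P(-2*I) = 5.

Res(f, -2*I) = (5)/(-4 + 8*I) = -1/4 - I/2

Final answer: -1/4 - I/2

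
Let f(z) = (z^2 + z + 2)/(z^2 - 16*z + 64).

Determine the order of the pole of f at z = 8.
Factor the denominator:
  z^2 - 16*z + 64 = (z - 8)^2

The numerator P(z) = z^2 + z + 2 has P(8) = 74 ≠ 0, so no factor of (z - 8) cancels.
Near z = 8 we can therefore write f(z) = g(z)/(z - 8)^2 with g analytic at 8 and g(8) ≠ 0 (g is just the numerator).

Hence z = 8 is a pole of order 2.

Final answer: 2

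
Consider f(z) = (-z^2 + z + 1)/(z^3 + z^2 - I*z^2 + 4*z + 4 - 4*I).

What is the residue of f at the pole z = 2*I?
Write f(z) = P(z)/Q(z) with P(z) = -z^2 + z + 1 and Q(z) = z^3 + z^2 - I*z^2 + 4*z + 4 - 4*I.
The denominator factors as Q(z) = (z - 2*I)*(z + 1 - I)*(z + 2*I), so z = 2*I is a simple zero of Q and P is analytic there; z = 2*I is therefore a simple pole and
  Res(f, z₀) = P(z₀)/Q'(z₀).

Q'(z) = 3*z^2 + 2*z - 2*I*z + 4, so Q'(2*I) = -4 + 4*I.
P(2*I) = 5 + 2*I.

Res(f, 2*I) = (5 + 2*I)/(-4 + 4*I) = -3/8 - 7*I/8

Final answer: -3/8 - 7*I/8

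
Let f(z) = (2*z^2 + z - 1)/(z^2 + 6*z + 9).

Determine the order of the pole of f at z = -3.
Factor the denominator:
  z^2 + 6*z + 9 = (z + 3)^2

The numerator P(z) = 2*z^2 + z - 1 has P(-3) = 14 ≠ 0, so no factor of (z + 3) cancels.
Near z = -3 we can therefore write f(z) = g(z)/(z + 3)^2 with g analytic at -3 and g(-3) ≠ 0 (g is just the numerator).

Hence z = -3 is a pole of order 2.

Final answer: 2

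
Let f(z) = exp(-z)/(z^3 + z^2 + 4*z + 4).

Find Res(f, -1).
exp(1)/5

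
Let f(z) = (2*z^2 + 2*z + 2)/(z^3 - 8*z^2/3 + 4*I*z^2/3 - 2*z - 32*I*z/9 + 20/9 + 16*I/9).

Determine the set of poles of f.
The singularities of f are the zeros of the denominator. Factoring,
  z^3 - 8*z^2/3 + 4*I*z^2/3 - 2*z - 32*I*z/9 + 20/9 + 16*I/9 = (z - 3 + I/3)*(z - 2/3)*(z + 1 + I)
so the candidates are z = 3 - I/3, z = 2/3, z = -1 - I.

Check the numerator P(z) = 2*z^2 + 2*z + 2 at each one:
  P(3 - I/3) = 232/9 - 14*I/3 ≠ 0, so z = 3 - I/3 is a (simple) pole.
  P(2/3) = 38/9 ≠ 0, so z = 2/3 is a (simple) pole.
  P(-1 - I) = 2*I ≠ 0, so z = -1 - I is a (simple) pole.

Poles of f: {-1 - I, 2/3, 3 - I/3}

Final answer: {-1 - I, 2/3, 3 - I/3}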